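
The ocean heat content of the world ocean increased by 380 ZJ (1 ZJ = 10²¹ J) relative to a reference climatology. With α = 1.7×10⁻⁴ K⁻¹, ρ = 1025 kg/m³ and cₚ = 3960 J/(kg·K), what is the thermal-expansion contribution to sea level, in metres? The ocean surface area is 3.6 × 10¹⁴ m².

0.0442 m of thermosteric rise

Per unit area: Q = 380×10²¹ / (3.6×10¹⁴) ≈ 1.056×10⁹ J/m²
Δh = αQ/(ρcₚ) = 1.7×10⁻⁴ × 1.056×10⁹ / (1025 × 3960) ≈ 0.044228 m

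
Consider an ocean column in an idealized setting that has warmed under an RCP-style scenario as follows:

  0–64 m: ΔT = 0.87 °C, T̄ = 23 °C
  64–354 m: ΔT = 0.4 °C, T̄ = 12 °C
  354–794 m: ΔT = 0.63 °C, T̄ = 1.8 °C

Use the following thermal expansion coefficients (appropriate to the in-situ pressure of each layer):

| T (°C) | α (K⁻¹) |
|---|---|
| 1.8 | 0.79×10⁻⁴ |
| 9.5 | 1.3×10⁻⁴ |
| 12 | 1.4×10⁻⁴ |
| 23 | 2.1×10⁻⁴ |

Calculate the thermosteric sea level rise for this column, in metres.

Layer 1 at 23 °C → α = 2.1×10⁻⁴ K⁻¹
Layer 2 at 12 °C → α = 1.4×10⁻⁴ K⁻¹
Layer 3 at 1.8 °C → α = 0.79×10⁻⁴ K⁻¹
0–64 m: 64 × 0.87 × 2.1×10⁻⁴ = 0.0116928 m
64–354 m: 0.4 × 290 × 1.4×10⁻⁴ = 0.01624 m
Layer 3: 0.79×10⁻⁴ × 0.63 × 440 = 0.0218988 m
Δh = 0.0116928 + 0.01624 + 0.0218988 = 0.0498316 m ≈ 0.0498 m

about 0.0498 m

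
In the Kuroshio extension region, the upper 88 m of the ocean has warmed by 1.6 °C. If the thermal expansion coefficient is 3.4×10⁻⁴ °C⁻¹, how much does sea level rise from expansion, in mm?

Δh = αΔT·H = 3.4×10⁻⁴ × 1.6 × 88 = 0.047872 m

about 48 mm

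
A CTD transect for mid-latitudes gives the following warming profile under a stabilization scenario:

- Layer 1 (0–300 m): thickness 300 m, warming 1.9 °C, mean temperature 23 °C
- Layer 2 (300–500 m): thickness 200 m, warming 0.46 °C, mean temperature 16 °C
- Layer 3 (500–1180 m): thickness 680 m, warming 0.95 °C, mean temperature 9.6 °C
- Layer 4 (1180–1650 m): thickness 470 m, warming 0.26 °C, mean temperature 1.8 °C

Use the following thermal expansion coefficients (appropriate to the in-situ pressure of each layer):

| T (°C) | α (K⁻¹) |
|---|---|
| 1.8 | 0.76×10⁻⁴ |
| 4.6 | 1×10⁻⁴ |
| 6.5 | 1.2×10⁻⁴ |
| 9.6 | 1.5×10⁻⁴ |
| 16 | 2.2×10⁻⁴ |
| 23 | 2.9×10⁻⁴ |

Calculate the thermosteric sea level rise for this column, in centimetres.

Layer 1 at 23 °C → α = 2.9×10⁻⁴ K⁻¹
Layer 2 at 16 °C → α = 2.2×10⁻⁴ K⁻¹
Layer 3 at 9.6 °C → α = 1.5×10⁻⁴ K⁻¹
Layer 4 at 1.8 °C → α = 0.76×10⁻⁴ K⁻¹
0–300 m: 2.9×10⁻⁴ × 1.9 × 300 = 0.16530 m
300–500 m: 200 × 0.46 × 2.2×10⁻⁴ = 0.02024 m
680 × 1.5×10⁻⁴ × 0.95 = 0.09690 m
Layer 4: 470 × 0.76×10⁻⁴ × 0.26 = 0.0092872 m
Δh = 0.16530 + 0.02024 + 0.09690 + 0.0092872 = 0.2917272 m

29 cm of thermosteric rise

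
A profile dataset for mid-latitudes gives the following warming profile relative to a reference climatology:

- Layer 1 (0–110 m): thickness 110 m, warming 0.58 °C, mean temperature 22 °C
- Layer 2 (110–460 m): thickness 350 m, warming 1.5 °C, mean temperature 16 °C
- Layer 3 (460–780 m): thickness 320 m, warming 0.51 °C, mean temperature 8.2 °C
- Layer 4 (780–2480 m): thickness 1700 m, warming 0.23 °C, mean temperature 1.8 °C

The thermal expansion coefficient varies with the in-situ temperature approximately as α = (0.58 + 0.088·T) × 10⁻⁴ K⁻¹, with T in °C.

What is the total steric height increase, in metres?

0.171 m

Layer 1: α = (0.58 + 0.088×22)×10⁻⁴ = 2.516×10⁻⁴ K⁻¹
Layer 2: α = (0.58 + 0.088×16)×10⁻⁴ = 1.988×10⁻⁴ K⁻¹
Layer 3: α = (0.58 + 0.088×8.2)×10⁻⁴ = 1.3016×10⁻⁴ K⁻¹
Layer 4: α = (0.58 + 0.088×1.8)×10⁻⁴ = 0.7384×10⁻⁴ K⁻¹
110 × 0.58 × 2.516×10⁻⁴ = 0.01605208 m
110–460 m: 1.5 × 1.988×10⁻⁴ × 350 = 0.10437 m
460–780 m: 1.3016×10⁻⁴ × 0.51 × 320 = 0.021242112 m
Layer 4: 1700 × 0.23 × 0.7384×10⁻⁴ = 0.02887144 m
Δh = 0.01605208 + 0.10437 + 0.021242112 + 0.02887144 = 0.170535632 m ≈ 0.171 m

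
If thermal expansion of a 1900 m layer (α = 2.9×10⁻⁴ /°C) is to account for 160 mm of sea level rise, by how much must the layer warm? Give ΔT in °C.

about 0.290 °C

ΔT = Δh/(αH) = 0.16 / (2.9×10⁻⁴ × 1900) ≈ 0.2904 °C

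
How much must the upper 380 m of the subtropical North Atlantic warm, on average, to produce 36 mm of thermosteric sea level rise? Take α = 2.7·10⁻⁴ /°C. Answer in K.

ΔT ≈ 0.35 K

ΔT = Δh/(αH) = 0.036 / (2.7×10⁻⁴ × 380) ≈ 0.3509 K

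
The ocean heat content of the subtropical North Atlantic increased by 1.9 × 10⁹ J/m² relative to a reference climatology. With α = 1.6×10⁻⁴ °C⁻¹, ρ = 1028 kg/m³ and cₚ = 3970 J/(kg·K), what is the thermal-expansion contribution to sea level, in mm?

74.5 mm

Δh = αQ/(ρcₚ) = 1.6×10⁻⁴ × 1.9×10⁹ / (1028 × 3970) ≈ 0.074489 m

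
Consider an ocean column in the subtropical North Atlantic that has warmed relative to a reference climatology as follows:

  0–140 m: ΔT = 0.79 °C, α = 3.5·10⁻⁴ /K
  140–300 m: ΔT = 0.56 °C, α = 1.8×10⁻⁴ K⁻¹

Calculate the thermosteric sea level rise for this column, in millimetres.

Layer 1: 3.5×10⁻⁴ × 0.79 × 140 = 0.03871 m
1.8×10⁻⁴ × 0.56 × 160 = 0.016128 m
Δh = 0.03871 + 0.016128 = 0.054838 m ≈ 54.8 mm

about 54.8 mm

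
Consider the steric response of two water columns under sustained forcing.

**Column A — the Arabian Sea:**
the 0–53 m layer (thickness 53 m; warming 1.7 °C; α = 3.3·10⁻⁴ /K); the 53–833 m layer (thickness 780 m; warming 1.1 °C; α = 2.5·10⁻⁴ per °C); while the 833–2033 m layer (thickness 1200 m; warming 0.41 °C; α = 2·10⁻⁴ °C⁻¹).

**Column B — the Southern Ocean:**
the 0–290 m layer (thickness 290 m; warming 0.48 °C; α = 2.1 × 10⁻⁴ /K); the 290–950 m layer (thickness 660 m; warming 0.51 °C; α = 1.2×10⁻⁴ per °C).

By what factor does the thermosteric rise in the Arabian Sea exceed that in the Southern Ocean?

A 0–53 m: 1.7 × 3.3×10⁻⁴ × 53 = 0.029733 m
A 1.1 × 2.5×10⁻⁴ × 780 = 0.21450 m
A 2×10⁻⁴ × 0.41 × 1200 = 0.09840 m
A total: 0.342633 m
B 2.1×10⁻⁴ × 0.48 × 290 = 0.029232 m
B Layer 2: 1.2×10⁻⁴ × 660 × 0.51 = 0.040392 m
B total: 0.069624 m
Ratio: 0.342633 / 0.069624 ≈ 4.921

a factor of 4.9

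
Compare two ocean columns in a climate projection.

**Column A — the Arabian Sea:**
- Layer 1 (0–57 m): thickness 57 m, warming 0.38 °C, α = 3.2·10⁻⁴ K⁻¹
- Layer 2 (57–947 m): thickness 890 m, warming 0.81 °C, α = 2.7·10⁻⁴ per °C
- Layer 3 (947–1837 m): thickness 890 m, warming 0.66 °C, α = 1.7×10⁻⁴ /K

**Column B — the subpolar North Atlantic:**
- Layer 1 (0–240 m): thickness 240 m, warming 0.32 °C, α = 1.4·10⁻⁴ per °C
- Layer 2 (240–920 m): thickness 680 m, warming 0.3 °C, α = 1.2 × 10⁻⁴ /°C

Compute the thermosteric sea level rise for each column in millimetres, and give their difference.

Δh_A ≈ 300 mm, Δh_B ≈ 35 mm; difference ≈ 270 mm

A 0–57 m: 0.38 × 3.2×10⁻⁴ × 57 = 0.0069312 m
A 0.81 × 890 × 2.7×10⁻⁴ = 0.194643 m
A 947–1837 m: 1.7×10⁻⁴ × 0.66 × 890 = 0.099858 m
A total: 0.3014322 m
B 1.4×10⁻⁴ × 240 × 0.32 = 0.010752 m
B 240–920 m: 1.2×10⁻⁴ × 680 × 0.3 = 0.02448 m
B total: 0.035232 m
Difference: 0.3014322 − 0.035232 = 0.2662002 m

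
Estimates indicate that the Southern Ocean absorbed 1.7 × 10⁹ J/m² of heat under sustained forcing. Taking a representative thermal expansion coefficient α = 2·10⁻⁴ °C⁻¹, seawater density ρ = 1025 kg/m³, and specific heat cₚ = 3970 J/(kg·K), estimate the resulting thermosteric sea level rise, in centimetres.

Δh = αQ/(ρcₚ) = 2×10⁻⁴ × 1.7×10⁹ / (1025 × 3970) ≈ 0.083553 m

8.4 cm of thermosteric rise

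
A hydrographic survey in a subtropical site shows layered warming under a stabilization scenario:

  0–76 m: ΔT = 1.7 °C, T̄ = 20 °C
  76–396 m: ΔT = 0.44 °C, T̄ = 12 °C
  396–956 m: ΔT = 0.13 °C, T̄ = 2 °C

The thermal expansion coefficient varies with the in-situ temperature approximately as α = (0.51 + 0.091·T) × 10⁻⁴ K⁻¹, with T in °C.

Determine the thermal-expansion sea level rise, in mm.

Δh = 58 mm

Layer 1: α = (0.51 + 0.091×20)×10⁻⁴ = 2.33×10⁻⁴ K⁻¹
Layer 2: α = (0.51 + 0.091×12)×10⁻⁴ = 1.602×10⁻⁴ K⁻¹
Layer 3: α = (0.51 + 0.091×2)×10⁻⁴ = 0.692×10⁻⁴ K⁻¹
0–76 m: 2.33×10⁻⁴ × 1.7 × 76 = 0.0301036 m
Layer 2: 1.602×10⁻⁴ × 320 × 0.44 = 0.02255616 m
0.692×10⁻⁴ × 560 × 0.13 = 0.00503776 m
Δh = 0.0301036 + 0.02255616 + 0.00503776 = 0.05769752 m ≈ 58 mm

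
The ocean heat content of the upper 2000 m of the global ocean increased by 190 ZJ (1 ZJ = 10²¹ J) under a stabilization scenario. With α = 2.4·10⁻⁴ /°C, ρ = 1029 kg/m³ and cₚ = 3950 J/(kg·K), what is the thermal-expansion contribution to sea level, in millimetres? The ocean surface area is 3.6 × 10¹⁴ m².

31 mm

Per unit area: Q = 190×10²¹ / (3.6×10¹⁴) ≈ 5.278×10⁸ J/m²
Δh = αQ/(ρcₚ) = 2.4×10⁻⁴ × 5.278×10⁸ / (1029 × 3950) ≈ 0.031165 m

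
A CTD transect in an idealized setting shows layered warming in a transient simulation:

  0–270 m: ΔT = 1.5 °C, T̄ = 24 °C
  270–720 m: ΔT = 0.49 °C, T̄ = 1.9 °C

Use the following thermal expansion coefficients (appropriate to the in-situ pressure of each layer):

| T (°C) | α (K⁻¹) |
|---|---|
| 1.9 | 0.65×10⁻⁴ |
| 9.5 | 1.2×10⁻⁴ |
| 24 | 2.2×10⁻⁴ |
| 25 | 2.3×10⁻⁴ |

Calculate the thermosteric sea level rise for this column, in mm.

Δh ≈ 100 mm

Layer 1 at 24 °C → α = 2.2×10⁻⁴ K⁻¹
Layer 2 at 1.9 °C → α = 0.65×10⁻⁴ K⁻¹
0–270 m: 1.5 × 270 × 2.2×10⁻⁴ = 0.08910 m
270–720 m: 0.65×10⁻⁴ × 0.49 × 450 = 0.0143325 m
Δh = 0.08910 + 0.0143325 = 0.1034325 m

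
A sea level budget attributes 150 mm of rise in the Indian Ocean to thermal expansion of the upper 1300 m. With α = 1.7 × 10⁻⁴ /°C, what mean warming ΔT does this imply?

ΔT = Δh/(αH) = 0.15 / (1.7×10⁻⁴ × 1300) ≈ 0.6787 K

0.679 K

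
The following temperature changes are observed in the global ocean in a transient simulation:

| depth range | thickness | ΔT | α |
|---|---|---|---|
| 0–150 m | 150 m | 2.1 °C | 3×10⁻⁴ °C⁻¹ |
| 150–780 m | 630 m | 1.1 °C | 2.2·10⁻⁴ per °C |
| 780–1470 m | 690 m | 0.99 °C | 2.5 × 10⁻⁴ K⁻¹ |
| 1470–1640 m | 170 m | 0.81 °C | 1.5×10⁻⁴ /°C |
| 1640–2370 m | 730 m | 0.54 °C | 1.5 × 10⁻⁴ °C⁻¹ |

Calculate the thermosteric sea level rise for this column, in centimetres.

2.1 × 150 × 3×10⁻⁴ = 0.09450 m
150–780 m: 2.2×10⁻⁴ × 1.1 × 630 = 0.15246 m
780–1470 m: 2.5×10⁻⁴ × 690 × 0.99 = 0.170775 m
0.81 × 1.5×10⁻⁴ × 170 = 0.020655 m
730 × 1.5×10⁻⁴ × 0.54 = 0.05913 m
Δh = 0.09450 + 0.15246 + 0.170775 + 0.020655 + 0.05913 = 0.49752 m ≈ 49.8 cm

49.8 cm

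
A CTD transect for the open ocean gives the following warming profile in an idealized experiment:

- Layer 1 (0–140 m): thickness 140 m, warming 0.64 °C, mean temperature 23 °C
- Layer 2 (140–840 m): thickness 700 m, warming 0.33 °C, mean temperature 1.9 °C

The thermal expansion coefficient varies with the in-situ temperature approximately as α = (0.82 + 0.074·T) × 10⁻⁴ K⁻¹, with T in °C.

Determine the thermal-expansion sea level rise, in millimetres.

about 44.8 mm

Layer 1: α = (0.82 + 0.074×23)×10⁻⁴ = 2.522×10⁻⁴ K⁻¹
Layer 2: α = (0.82 + 0.074×1.9)×10⁻⁴ = 0.9606×10⁻⁴ K⁻¹
0.64 × 2.522×10⁻⁴ × 140 = 0.02259712 m
Layer 2: 700 × 0.33 × 0.9606×10⁻⁴ = 0.02218986 m
Δh = 0.02259712 + 0.02218986 = 0.04478698 m ≈ 44.8 mm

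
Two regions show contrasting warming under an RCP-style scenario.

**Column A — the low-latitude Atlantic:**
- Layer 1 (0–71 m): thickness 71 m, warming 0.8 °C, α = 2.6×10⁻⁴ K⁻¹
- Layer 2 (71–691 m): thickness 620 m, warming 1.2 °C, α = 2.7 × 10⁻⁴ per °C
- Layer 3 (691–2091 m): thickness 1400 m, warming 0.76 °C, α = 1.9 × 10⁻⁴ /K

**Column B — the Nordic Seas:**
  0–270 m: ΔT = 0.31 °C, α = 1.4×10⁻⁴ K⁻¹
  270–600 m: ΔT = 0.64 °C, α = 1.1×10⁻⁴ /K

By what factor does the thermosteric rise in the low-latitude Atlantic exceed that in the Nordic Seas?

12.0

A 0–71 m: 2.6×10⁻⁴ × 71 × 0.8 = 0.014768 m
A Layer 2: 2.7×10⁻⁴ × 620 × 1.2 = 0.20088 m
A 1400 × 0.76 × 1.9×10⁻⁴ = 0.20216 m
A total: 0.417808 m
B Layer 1: 270 × 0.31 × 1.4×10⁻⁴ = 0.011718 m
B 270–600 m: 330 × 0.64 × 1.1×10⁻⁴ = 0.023232 m
B total: 0.03495 m
Ratio: 0.417808 / 0.03495 ≈ 11.95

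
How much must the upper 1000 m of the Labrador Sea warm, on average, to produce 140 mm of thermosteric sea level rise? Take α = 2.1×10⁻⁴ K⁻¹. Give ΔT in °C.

about 0.667 °C

ΔT = Δh/(αH) = 0.14 / (2.1×10⁻⁴ × 1000) ≈ 0.6667 °C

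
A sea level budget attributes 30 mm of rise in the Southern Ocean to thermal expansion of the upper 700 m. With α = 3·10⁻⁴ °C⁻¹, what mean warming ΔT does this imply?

about 0.14 °C

ΔT = Δh/(αH) = 0.03 / (3×10⁻⁴ × 700) ≈ 0.1429 °C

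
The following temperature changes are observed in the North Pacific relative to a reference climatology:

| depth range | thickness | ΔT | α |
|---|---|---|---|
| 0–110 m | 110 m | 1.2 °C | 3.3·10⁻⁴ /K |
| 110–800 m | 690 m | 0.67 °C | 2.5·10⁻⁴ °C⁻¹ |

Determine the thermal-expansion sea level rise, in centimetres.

Layer 1: 1.2 × 110 × 3.3×10⁻⁴ = 0.04356 m
Layer 2: 2.5×10⁻⁴ × 690 × 0.67 = 0.115575 m
Δh = 0.04356 + 0.115575 = 0.159135 m

Δh ≈ 15.9 cm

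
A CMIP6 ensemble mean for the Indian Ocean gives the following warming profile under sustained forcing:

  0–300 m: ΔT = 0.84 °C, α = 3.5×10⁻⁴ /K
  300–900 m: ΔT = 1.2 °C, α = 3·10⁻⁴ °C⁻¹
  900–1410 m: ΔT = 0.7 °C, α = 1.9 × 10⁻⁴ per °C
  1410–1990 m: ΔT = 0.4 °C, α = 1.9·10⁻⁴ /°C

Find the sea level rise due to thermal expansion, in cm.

Layer 1: 3.5×10⁻⁴ × 0.84 × 300 = 0.08820 m
Layer 2: 1.2 × 600 × 3×10⁻⁴ = 0.21600 m
900–1410 m: 510 × 1.9×10⁻⁴ × 0.7 = 0.06783 m
Layer 4: 580 × 0.4 × 1.9×10⁻⁴ = 0.04408 m
Δh = 0.08820 + 0.21600 + 0.06783 + 0.04408 = 0.41611 m ≈ 42 cm

42 cm of thermosteric rise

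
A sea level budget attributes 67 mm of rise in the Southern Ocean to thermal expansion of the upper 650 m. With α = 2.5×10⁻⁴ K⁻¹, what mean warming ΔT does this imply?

ΔT = Δh/(αH) = 0.067 / (2.5×10⁻⁴ × 650) ≈ 0.4123 K

0.412 K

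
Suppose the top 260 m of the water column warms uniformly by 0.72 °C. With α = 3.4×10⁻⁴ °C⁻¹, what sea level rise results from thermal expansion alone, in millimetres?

63.6 mm of thermosteric rise

Δh = αΔT·H = 3.4×10⁻⁴ × 0.72 × 260 = 0.063648 m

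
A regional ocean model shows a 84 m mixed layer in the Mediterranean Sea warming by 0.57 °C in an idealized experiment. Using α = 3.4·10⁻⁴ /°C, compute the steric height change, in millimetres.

16.3 mm

Δh = αΔT·H = 3.4×10⁻⁴ × 0.57 × 84 = 0.0162792 m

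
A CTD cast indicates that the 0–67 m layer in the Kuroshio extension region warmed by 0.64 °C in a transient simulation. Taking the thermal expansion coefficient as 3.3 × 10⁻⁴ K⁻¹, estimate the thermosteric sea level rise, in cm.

Δh = αΔT·H = 3.3×10⁻⁴ × 0.64 × 67 = 0.0141504 m

Δh = 1.42 cm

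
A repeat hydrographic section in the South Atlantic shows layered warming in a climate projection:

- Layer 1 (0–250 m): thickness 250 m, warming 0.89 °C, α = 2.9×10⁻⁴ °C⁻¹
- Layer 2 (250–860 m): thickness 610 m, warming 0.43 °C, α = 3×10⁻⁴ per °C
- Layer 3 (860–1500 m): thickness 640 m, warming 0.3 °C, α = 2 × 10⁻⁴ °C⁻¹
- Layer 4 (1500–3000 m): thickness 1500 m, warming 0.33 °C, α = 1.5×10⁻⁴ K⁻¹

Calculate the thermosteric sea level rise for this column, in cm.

250 × 2.9×10⁻⁴ × 0.89 = 0.064525 m
3×10⁻⁴ × 0.43 × 610 = 0.07869 m
Layer 3: 0.3 × 2×10⁻⁴ × 640 = 0.03840 m
1500–3000 m: 1.5×10⁻⁴ × 1500 × 0.33 = 0.07425 m
Δh = 0.064525 + 0.07869 + 0.03840 + 0.07425 = 0.255865 m

about 25.6 cm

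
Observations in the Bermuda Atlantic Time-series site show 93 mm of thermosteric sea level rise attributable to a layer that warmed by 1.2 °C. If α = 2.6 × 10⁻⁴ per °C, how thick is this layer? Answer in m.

H = Δh/(αΔT) = 0.093 / (2.6×10⁻⁴ × 1.2) ≈ 298.1 m

H ≈ 298 m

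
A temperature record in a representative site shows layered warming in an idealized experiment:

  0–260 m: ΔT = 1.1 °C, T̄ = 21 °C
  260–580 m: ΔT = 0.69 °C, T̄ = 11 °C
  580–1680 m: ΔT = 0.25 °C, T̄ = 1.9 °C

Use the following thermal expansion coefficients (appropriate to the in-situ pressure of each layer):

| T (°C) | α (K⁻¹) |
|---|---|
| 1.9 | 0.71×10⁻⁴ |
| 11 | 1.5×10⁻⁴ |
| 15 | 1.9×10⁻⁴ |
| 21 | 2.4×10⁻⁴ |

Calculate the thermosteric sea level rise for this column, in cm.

Layer 1 at 21 °C → α = 2.4×10⁻⁴ K⁻¹
Layer 2 at 11 °C → α = 1.5×10⁻⁴ K⁻¹
Layer 3 at 1.9 °C → α = 0.71×10⁻⁴ K⁻¹
Layer 1: 260 × 1.1 × 2.4×10⁻⁴ = 0.06864 m
320 × 1.5×10⁻⁴ × 0.69 = 0.03312 m
0.71×10⁻⁴ × 0.25 × 1100 = 0.019525 m
Δh = 0.06864 + 0.03312 + 0.019525 = 0.121285 m

12.1 cm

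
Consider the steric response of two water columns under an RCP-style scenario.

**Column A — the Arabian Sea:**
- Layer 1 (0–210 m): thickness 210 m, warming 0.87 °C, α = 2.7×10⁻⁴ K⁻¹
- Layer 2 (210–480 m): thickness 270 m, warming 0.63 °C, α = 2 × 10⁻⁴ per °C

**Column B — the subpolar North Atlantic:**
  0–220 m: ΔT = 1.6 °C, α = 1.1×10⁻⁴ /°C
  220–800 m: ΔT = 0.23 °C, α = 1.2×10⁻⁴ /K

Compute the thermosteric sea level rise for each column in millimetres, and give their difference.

A 2.7×10⁻⁴ × 210 × 0.87 = 0.049329 m
A 270 × 0.63 × 2×10⁻⁴ = 0.03402 m
A total: 0.083349 m
B 0–220 m: 220 × 1.6 × 1.1×10⁻⁴ = 0.03872 m
B 220–800 m: 580 × 0.23 × 1.2×10⁻⁴ = 0.016008 m
B total: 0.054728 m
Difference: 0.083349 − 0.054728 = 0.028621 m

Δh_A ≈ 83 mm, Δh_B ≈ 55 mm; difference ≈ 29 mm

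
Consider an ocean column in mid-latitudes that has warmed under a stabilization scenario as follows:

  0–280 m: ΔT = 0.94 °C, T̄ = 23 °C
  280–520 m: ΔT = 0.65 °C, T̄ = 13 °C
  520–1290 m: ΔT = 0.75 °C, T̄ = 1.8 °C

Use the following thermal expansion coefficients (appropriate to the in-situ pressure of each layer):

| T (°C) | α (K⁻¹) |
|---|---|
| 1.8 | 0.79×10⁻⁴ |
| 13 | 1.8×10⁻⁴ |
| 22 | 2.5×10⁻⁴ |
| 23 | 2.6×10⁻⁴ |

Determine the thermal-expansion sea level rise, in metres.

Layer 1 at 23 °C → α = 2.6×10⁻⁴ K⁻¹
Layer 2 at 13 °C → α = 1.8×10⁻⁴ K⁻¹
Layer 3 at 1.8 °C → α = 0.79×10⁻⁴ K⁻¹
280 × 0.94 × 2.6×10⁻⁴ = 0.068432 m
280–520 m: 240 × 1.8×10⁻⁴ × 0.65 = 0.02808 m
770 × 0.79×10⁻⁴ × 0.75 = 0.0456225 m
Δh = 0.068432 + 0.02808 + 0.0456225 = 0.1421345 m

Δh ≈ 0.142 m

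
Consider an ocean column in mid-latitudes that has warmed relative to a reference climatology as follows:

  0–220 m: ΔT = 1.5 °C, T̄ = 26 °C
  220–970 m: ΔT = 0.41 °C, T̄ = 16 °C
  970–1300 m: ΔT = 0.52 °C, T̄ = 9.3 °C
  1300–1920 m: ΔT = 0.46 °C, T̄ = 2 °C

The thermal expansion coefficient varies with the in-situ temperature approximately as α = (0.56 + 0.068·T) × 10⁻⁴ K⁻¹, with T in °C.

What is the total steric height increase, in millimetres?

Layer 1: α = (0.56 + 0.068×26)×10⁻⁴ = 2.328×10⁻⁴ K⁻¹
Layer 2: α = (0.56 + 0.068×16)×10⁻⁴ = 1.648×10⁻⁴ K⁻¹
Layer 3: α = (0.56 + 0.068×9.3)×10⁻⁴ = 1.1924×10⁻⁴ K⁻¹
Layer 4: α = (0.56 + 0.068×2)×10⁻⁴ = 0.696×10⁻⁴ K⁻¹
0–220 m: 1.5 × 220 × 2.328×10⁻⁴ = 0.076824 m
220–970 m: 750 × 0.41 × 1.648×10⁻⁴ = 0.050676 m
970–1300 m: 330 × 0.52 × 1.1924×10⁻⁴ = 0.020461584 m
1300–1920 m: 620 × 0.696×10⁻⁴ × 0.46 = 0.01984992 m
Δh = 0.076824 + 0.050676 + 0.020461584 + 0.01984992 = 0.167811504 m ≈ 168 mm

Δh ≈ 168 mm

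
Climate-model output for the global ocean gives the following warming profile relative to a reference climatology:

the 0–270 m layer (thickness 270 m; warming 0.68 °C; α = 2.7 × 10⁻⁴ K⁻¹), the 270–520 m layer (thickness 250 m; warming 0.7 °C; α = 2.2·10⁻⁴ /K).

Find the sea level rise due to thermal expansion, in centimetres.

0–270 m: 270 × 2.7×10⁻⁴ × 0.68 = 0.049572 m
270–520 m: 2.2×10⁻⁴ × 250 × 0.7 = 0.03850 m
Δh = 0.049572 + 0.03850 = 0.088072 m

Δh ≈ 8.81 cm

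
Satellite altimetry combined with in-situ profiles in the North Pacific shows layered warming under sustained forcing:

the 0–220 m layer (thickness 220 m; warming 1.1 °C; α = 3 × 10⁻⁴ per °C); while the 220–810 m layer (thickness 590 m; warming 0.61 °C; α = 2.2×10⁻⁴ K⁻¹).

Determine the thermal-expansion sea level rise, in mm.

0–220 m: 1.1 × 3×10⁻⁴ × 220 = 0.07260 m
220–810 m: 2.2×10⁻⁴ × 0.61 × 590 = 0.079178 m
Δh = 0.07260 + 0.079178 = 0.151778 m ≈ 150 mm

150 mm of thermosteric rise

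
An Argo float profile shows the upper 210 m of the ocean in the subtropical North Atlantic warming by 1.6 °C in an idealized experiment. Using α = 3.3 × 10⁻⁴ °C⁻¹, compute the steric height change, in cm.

Δh = αΔT·H = 3.3×10⁻⁴ × 1.6 × 210 = 0.11088 m

about 11.1 cm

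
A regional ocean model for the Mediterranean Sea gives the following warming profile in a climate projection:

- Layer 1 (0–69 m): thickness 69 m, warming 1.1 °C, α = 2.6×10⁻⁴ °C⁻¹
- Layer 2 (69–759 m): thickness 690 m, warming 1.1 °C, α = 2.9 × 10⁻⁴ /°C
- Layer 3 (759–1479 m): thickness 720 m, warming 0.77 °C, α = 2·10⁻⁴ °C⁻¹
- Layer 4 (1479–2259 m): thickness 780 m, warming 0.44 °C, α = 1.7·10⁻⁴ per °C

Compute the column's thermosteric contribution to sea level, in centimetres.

0–69 m: 69 × 2.6×10⁻⁴ × 1.1 = 0.019734 m
1.1 × 2.9×10⁻⁴ × 690 = 0.22011 m
Layer 3: 720 × 2×10⁻⁴ × 0.77 = 0.11088 m
1479–2259 m: 780 × 1.7×10⁻⁴ × 0.44 = 0.058344 m
Δh = 0.019734 + 0.22011 + 0.11088 + 0.058344 = 0.409068 m

Δh = 40.9 cm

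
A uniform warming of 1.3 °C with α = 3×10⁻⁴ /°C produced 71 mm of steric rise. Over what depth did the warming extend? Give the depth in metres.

H = Δh/(αΔT) = 0.071 / (3×10⁻⁴ × 1.3) ≈ 182.1 m

about 182 m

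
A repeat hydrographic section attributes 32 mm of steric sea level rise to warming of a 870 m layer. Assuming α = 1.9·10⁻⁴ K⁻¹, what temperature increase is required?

ΔT = Δh/(αH) = 0.032 / (1.9×10⁻⁴ × 870) ≈ 0.1936 °C

about 0.19 °C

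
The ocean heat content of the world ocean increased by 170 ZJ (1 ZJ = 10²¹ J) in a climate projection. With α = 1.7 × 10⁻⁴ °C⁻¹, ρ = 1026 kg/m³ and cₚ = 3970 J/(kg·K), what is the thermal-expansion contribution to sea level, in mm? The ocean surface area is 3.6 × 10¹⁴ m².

Δh ≈ 19.7 mm

Per unit area: Q = 170×10²¹ / (3.6×10¹⁴) ≈ 4.722×10⁸ J/m²
Δh = αQ/(ρcₚ) = 1.7×10⁻⁴ × 4.722×10⁸ / (1026 × 3970) ≈ 0.019708 m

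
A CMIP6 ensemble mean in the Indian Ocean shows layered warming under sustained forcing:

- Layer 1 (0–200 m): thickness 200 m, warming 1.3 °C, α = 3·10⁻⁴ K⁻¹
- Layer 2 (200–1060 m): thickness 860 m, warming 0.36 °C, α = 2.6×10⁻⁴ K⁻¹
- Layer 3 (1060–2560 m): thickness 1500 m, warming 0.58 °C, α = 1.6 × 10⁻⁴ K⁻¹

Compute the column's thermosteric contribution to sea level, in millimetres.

1.3 × 3×10⁻⁴ × 200 = 0.07800 m
Layer 2: 860 × 2.6×10⁻⁴ × 0.36 = 0.080496 m
1.6×10⁻⁴ × 1500 × 0.58 = 0.13920 m
Δh = 0.07800 + 0.080496 + 0.13920 = 0.297696 m ≈ 298 mm

298 mm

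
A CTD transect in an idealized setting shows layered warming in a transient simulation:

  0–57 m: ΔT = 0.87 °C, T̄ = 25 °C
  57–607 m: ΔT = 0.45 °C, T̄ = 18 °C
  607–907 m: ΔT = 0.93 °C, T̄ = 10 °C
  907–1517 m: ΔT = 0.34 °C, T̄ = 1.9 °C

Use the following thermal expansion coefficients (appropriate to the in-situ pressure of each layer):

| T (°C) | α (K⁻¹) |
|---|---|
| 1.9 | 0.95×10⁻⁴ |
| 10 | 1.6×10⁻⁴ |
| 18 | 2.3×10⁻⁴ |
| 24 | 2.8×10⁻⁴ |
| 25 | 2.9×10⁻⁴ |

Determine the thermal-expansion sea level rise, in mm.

about 136 mm

Layer 1 at 25 °C → α = 2.9×10⁻⁴ K⁻¹
Layer 2 at 18 °C → α = 2.3×10⁻⁴ K⁻¹
Layer 3 at 10 °C → α = 1.6×10⁻⁴ K⁻¹
Layer 4 at 1.9 °C → α = 0.95×10⁻⁴ K⁻¹
0–57 m: 57 × 0.87 × 2.9×10⁻⁴ = 0.0143811 m
0.45 × 2.3×10⁻⁴ × 550 = 0.056925 m
607–907 m: 300 × 0.93 × 1.6×10⁻⁴ = 0.04464 m
Layer 4: 0.34 × 610 × 0.95×10⁻⁴ = 0.019703 m
Δh = 0.0143811 + 0.056925 + 0.04464 + 0.019703 = 0.1356491 m ≈ 136 mm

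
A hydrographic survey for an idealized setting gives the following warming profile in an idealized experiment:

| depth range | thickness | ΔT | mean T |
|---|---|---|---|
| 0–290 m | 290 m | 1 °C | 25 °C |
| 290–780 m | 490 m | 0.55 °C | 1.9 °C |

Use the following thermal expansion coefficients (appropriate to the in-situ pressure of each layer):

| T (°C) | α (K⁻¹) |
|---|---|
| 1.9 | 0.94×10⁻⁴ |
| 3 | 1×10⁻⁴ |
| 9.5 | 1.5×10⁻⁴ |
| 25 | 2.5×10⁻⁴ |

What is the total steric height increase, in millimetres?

Layer 1 at 25 °C → α = 2.5×10⁻⁴ K⁻¹
Layer 2 at 1.9 °C → α = 0.94×10⁻⁴ K⁻¹
1 × 290 × 2.5×10⁻⁴ = 0.07250 m
Layer 2: 0.55 × 490 × 0.94×10⁻⁴ = 0.025333 m
Δh = 0.07250 + 0.025333 = 0.097833 m ≈ 97.8 mm

about 97.8 mm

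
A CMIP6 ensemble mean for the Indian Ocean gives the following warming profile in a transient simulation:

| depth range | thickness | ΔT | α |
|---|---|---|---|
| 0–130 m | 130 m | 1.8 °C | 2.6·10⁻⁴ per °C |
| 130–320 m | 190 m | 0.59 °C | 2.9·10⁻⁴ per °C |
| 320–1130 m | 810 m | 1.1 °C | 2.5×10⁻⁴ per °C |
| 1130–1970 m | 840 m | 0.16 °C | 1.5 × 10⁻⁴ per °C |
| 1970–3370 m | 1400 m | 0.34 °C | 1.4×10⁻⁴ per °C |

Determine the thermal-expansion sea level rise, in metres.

2.6×10⁻⁴ × 130 × 1.8 = 0.06084 m
Layer 2: 0.59 × 2.9×10⁻⁴ × 190 = 0.032509 m
2.5×10⁻⁴ × 810 × 1.1 = 0.22275 m
Layer 4: 840 × 0.16 × 1.5×10⁻⁴ = 0.02016 m
1.4×10⁻⁴ × 1400 × 0.34 = 0.06664 m
Δh = 0.06084 + 0.032509 + 0.22275 + 0.02016 + 0.06664 = 0.402899 m ≈ 0.403 m

0.403 m of thermosteric rise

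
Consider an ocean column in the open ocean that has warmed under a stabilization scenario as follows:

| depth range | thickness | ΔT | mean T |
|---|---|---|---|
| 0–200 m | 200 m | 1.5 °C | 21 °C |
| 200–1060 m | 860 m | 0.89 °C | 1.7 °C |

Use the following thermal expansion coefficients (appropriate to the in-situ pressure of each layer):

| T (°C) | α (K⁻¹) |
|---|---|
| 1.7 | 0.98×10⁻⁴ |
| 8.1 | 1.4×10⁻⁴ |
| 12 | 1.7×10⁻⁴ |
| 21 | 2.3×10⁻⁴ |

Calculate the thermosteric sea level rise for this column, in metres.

Layer 1 at 21 °C → α = 2.3×10⁻⁴ K⁻¹
Layer 2 at 1.7 °C → α = 0.98×10⁻⁴ K⁻¹
1.5 × 2.3×10⁻⁴ × 200 = 0.06900 m
Layer 2: 0.98×10⁻⁴ × 860 × 0.89 = 0.0750092 m
Δh = 0.06900 + 0.0750092 = 0.1440092 m

Δh ≈ 0.14 m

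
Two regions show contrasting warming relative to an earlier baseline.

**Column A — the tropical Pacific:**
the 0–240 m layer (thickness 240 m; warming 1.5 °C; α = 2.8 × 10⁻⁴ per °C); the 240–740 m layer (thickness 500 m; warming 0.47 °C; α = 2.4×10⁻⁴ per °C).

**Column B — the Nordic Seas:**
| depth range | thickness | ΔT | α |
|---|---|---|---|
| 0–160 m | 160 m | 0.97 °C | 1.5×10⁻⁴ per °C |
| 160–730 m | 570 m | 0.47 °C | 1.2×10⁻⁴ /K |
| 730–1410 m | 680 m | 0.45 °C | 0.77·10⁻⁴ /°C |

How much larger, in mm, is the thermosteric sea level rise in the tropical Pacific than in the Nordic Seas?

A 2.8×10⁻⁴ × 1.5 × 240 = 0.10080 m
A 240–740 m: 500 × 2.4×10⁻⁴ × 0.47 = 0.05640 m
A total: 0.15720 m
B 1.5×10⁻⁴ × 0.97 × 160 = 0.02328 m
B 160–730 m: 1.2×10⁻⁴ × 570 × 0.47 = 0.032148 m
B 730–1410 m: 680 × 0.77×10⁻⁴ × 0.45 = 0.023562 m
B total: 0.07899 m
Difference: 0.15720 − 0.07899 = 0.07821 m

78 mm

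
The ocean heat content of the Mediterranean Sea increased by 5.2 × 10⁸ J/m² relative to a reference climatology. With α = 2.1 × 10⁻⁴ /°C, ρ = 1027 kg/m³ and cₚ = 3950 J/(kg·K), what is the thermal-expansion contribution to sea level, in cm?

Δh = αQ/(ρcₚ) = 2.1×10⁻⁴ × 5.2×10⁸ / (1027 × 3950) ≈ 0.026919 m

Δh ≈ 2.69 cm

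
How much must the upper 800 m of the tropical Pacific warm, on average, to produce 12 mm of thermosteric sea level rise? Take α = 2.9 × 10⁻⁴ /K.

ΔT ≈ 0.0517 K

ΔT = Δh/(αH) = 0.012 / (2.9×10⁻⁴ × 800) ≈ 0.05172 K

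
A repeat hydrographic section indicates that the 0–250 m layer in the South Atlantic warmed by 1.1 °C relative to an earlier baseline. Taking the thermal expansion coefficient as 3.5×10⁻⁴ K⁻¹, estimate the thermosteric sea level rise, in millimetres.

Δh = αΔT·H = 3.5×10⁻⁴ × 1.1 × 250 = 0.09625 m

96 mm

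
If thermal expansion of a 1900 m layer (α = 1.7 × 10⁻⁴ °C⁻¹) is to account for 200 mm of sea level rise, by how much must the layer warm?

ΔT = Δh/(αH) = 0.2 / (1.7×10⁻⁴ × 1900) ≈ 0.6192 K

ΔT ≈ 0.619 K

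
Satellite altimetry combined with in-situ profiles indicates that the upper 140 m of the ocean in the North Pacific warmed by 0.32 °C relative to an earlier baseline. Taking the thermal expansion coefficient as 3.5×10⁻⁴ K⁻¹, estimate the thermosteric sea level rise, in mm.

Δh = 15.7 mm

Δh = αΔT·H = 3.5×10⁻⁴ × 0.32 × 140 = 0.01568 m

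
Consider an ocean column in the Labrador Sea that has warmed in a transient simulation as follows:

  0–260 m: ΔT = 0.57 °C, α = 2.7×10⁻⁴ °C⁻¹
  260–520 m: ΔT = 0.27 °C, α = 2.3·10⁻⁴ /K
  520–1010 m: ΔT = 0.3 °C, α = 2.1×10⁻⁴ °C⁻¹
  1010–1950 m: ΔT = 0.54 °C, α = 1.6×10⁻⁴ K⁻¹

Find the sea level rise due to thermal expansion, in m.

Δh = 0.168 m

0–260 m: 2.7×10⁻⁴ × 0.57 × 260 = 0.040014 m
Layer 2: 0.27 × 2.3×10⁻⁴ × 260 = 0.016146 m
520–1010 m: 0.3 × 2.1×10⁻⁴ × 490 = 0.03087 m
1010–1950 m: 1.6×10⁻⁴ × 0.54 × 940 = 0.081216 m
Δh = 0.040014 + 0.016146 + 0.03087 + 0.081216 = 0.168246 m ≈ 0.168 m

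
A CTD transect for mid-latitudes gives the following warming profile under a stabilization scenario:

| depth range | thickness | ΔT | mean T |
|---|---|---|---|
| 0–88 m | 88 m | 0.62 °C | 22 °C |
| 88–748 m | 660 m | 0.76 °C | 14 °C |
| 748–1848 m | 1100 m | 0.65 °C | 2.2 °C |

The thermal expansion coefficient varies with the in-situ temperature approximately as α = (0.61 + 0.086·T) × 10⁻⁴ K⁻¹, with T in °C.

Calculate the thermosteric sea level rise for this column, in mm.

Layer 1: α = (0.61 + 0.086×22)×10⁻⁴ = 2.502×10⁻⁴ K⁻¹
Layer 2: α = (0.61 + 0.086×14)×10⁻⁴ = 1.814×10⁻⁴ K⁻¹
Layer 3: α = (0.61 + 0.086×2.2)×10⁻⁴ = 0.7992×10⁻⁴ K⁻¹
Layer 1: 0.62 × 2.502×10⁻⁴ × 88 = 0.013650912 m
0.76 × 660 × 1.814×10⁻⁴ = 0.09099024 m
748–1848 m: 0.7992×10⁻⁴ × 0.65 × 1100 = 0.0571428 m
Δh = 0.013650912 + 0.09099024 + 0.0571428 = 0.161783952 m

162 mm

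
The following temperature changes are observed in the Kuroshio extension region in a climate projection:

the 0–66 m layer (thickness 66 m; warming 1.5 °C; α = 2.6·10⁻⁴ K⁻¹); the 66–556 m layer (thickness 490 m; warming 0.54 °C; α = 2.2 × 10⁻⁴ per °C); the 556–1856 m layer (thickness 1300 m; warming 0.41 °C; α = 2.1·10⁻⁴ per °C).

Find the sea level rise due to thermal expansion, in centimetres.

2.6×10⁻⁴ × 1.5 × 66 = 0.02574 m
66–556 m: 0.54 × 490 × 2.2×10⁻⁴ = 0.058212 m
2.1×10⁻⁴ × 0.41 × 1300 = 0.11193 m
Δh = 0.02574 + 0.058212 + 0.11193 = 0.195882 m

20 cm of thermosteric rise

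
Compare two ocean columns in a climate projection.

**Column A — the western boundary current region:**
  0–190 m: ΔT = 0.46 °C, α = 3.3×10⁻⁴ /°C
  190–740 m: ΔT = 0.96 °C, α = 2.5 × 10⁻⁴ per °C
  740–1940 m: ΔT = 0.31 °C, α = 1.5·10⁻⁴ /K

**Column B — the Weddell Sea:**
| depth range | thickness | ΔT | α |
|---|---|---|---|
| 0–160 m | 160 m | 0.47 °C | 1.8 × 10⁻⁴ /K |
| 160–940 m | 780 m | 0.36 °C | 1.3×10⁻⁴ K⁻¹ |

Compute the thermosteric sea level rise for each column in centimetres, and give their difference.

A 190 × 3.3×10⁻⁴ × 0.46 = 0.028842 m
A 550 × 0.96 × 2.5×10⁻⁴ = 0.13200 m
A Layer 3: 1200 × 1.5×10⁻⁴ × 0.31 = 0.05580 m
A total: 0.216642 m
B 1.8×10⁻⁴ × 160 × 0.47 = 0.013536 m
B 160–940 m: 0.36 × 780 × 1.3×10⁻⁴ = 0.036504 m
B total: 0.05004 m
Difference: 0.216642 − 0.05004 = 0.166602 m

A: 22 cm; B: 5.0 cm; difference 17 cm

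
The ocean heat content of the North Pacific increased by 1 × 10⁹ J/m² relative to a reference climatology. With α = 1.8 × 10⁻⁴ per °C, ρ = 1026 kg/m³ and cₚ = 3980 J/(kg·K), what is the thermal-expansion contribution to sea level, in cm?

4.41 cm of thermosteric rise

Δh = αQ/(ρcₚ) = 1.8×10⁻⁴ × 1×10⁹ / (1026 × 3980) ≈ 0.04408 m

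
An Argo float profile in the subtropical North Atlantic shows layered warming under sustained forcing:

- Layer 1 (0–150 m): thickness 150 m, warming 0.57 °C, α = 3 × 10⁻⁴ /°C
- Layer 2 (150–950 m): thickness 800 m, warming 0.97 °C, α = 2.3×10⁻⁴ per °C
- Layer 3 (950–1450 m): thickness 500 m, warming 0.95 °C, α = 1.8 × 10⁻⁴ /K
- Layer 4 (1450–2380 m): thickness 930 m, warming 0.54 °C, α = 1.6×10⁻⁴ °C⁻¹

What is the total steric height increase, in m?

Layer 1: 150 × 0.57 × 3×10⁻⁴ = 0.02565 m
Layer 2: 0.97 × 2.3×10⁻⁴ × 800 = 0.17848 m
Layer 3: 0.95 × 500 × 1.8×10⁻⁴ = 0.08550 m
Layer 4: 930 × 0.54 × 1.6×10⁻⁴ = 0.080352 m
Δh = 0.02565 + 0.17848 + 0.08550 + 0.080352 = 0.369982 m

Δh = 0.370 m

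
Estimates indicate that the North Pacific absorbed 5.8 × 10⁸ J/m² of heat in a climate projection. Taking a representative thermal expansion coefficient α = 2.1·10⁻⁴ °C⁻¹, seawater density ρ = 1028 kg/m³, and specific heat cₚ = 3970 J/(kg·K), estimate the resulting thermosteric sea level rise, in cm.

Δh = αQ/(ρcₚ) = 2.1×10⁻⁴ × 5.8×10⁸ / (1028 × 3970) ≈ 0.029844 m

Δh ≈ 3.0 cm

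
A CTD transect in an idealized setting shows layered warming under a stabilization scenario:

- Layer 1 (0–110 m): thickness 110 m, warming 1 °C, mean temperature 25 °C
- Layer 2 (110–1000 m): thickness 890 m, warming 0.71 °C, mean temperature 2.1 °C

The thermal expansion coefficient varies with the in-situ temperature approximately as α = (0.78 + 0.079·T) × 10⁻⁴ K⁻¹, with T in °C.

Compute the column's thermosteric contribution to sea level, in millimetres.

Layer 1: α = (0.78 + 0.079×25)×10⁻⁴ = 2.755×10⁻⁴ K⁻¹
Layer 2: α = (0.78 + 0.079×2.1)×10⁻⁴ = 0.9459×10⁻⁴ K⁻¹
Layer 1: 1 × 2.755×10⁻⁴ × 110 = 0.030305 m
Layer 2: 0.9459×10⁻⁴ × 0.71 × 890 = 0.059771421 m
Δh = 0.030305 + 0.059771421 = 0.090076421 m

about 90.1 mm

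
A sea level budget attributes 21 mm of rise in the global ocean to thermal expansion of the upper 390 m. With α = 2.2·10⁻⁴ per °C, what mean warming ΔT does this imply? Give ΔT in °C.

ΔT = Δh/(αH) = 0.021 / (2.2×10⁻⁴ × 390) ≈ 0.2448 °C

about 0.24 °C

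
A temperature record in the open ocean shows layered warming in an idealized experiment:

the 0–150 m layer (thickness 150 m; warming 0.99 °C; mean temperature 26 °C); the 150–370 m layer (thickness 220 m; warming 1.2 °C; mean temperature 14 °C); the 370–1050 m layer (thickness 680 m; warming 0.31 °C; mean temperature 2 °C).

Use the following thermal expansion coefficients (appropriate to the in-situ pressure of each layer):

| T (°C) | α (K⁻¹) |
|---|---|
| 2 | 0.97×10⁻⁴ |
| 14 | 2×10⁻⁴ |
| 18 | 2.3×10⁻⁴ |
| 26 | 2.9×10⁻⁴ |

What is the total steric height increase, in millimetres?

120 mm of thermosteric rise

Layer 1 at 26 °C → α = 2.9×10⁻⁴ K⁻¹
Layer 2 at 14 °C → α = 2×10⁻⁴ K⁻¹
Layer 3 at 2 °C → α = 0.97×10⁻⁴ K⁻¹
Layer 1: 150 × 0.99 × 2.9×10⁻⁴ = 0.043065 m
2×10⁻⁴ × 1.2 × 220 = 0.05280 m
0.97×10⁻⁴ × 0.31 × 680 = 0.0204476 m
Δh = 0.043065 + 0.05280 + 0.0204476 = 0.1163126 m ≈ 120 mm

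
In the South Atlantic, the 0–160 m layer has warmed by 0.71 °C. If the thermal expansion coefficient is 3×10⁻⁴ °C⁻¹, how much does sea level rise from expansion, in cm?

3.41 cm of thermosteric rise

Δh = αΔT·H = 3×10⁻⁴ × 0.71 × 160 = 0.03408 m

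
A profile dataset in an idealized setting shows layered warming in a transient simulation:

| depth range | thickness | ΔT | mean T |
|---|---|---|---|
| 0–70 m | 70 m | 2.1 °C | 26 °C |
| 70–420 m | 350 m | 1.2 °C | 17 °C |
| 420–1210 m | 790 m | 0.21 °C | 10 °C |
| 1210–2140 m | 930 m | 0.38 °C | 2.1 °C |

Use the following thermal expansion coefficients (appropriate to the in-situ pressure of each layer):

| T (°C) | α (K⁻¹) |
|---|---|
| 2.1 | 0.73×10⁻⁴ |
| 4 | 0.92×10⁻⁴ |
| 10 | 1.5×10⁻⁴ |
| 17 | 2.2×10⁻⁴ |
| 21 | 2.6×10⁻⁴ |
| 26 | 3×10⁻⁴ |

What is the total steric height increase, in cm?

Δh ≈ 19 cm

Layer 1 at 26 °C → α = 3×10⁻⁴ K⁻¹
Layer 2 at 17 °C → α = 2.2×10⁻⁴ K⁻¹
Layer 3 at 10 °C → α = 1.5×10⁻⁴ K⁻¹
Layer 4 at 2.1 °C → α = 0.73×10⁻⁴ K⁻¹
0–70 m: 3×10⁻⁴ × 70 × 2.1 = 0.04410 m
350 × 2.2×10⁻⁴ × 1.2 = 0.09240 m
790 × 0.21 × 1.5×10⁻⁴ = 0.024885 m
1210–2140 m: 0.38 × 0.73×10⁻⁴ × 930 = 0.0257982 m
Δh = 0.04410 + 0.09240 + 0.024885 + 0.0257982 = 0.1871832 m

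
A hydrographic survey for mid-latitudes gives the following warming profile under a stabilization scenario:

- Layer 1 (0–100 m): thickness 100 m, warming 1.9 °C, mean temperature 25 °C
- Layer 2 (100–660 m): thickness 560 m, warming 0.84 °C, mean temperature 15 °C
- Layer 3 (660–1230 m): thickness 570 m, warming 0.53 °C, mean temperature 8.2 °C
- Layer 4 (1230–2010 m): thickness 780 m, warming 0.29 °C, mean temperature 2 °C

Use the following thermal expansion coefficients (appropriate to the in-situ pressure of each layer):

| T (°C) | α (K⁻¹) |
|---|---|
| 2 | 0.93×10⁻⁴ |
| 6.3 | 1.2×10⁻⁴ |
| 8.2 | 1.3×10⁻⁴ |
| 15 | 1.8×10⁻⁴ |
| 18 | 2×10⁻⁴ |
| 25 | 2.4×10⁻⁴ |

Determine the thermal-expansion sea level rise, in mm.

Δh ≈ 191 mm

Layer 1 at 25 °C → α = 2.4×10⁻⁴ K⁻¹
Layer 2 at 15 °C → α = 1.8×10⁻⁴ K⁻¹
Layer 3 at 8.2 °C → α = 1.3×10⁻⁴ K⁻¹
Layer 4 at 2 °C → α = 0.93×10⁻⁴ K⁻¹
2.4×10⁻⁴ × 1.9 × 100 = 0.04560 m
100–660 m: 560 × 0.84 × 1.8×10⁻⁴ = 0.084672 m
660–1230 m: 1.3×10⁻⁴ × 0.53 × 570 = 0.039273 m
Layer 4: 0.29 × 0.93×10⁻⁴ × 780 = 0.0210366 m
Δh = 0.04560 + 0.084672 + 0.039273 + 0.0210366 = 0.1905816 m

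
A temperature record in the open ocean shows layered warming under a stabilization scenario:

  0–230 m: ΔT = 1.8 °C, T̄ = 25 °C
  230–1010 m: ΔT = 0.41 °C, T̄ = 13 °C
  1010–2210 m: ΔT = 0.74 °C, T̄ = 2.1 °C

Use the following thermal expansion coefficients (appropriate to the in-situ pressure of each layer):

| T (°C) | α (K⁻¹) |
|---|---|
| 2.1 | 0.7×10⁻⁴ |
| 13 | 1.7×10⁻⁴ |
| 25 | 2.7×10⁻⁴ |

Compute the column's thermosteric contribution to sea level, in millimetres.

230 mm of thermosteric rise

Layer 1 at 25 °C → α = 2.7×10⁻⁴ K⁻¹
Layer 2 at 13 °C → α = 1.7×10⁻⁴ K⁻¹
Layer 3 at 2.1 °C → α = 0.7×10⁻⁴ K⁻¹
0–230 m: 2.7×10⁻⁴ × 1.8 × 230 = 0.11178 m
780 × 0.41 × 1.7×10⁻⁴ = 0.054366 m
0.7×10⁻⁴ × 1200 × 0.74 = 0.06216 m
Δh = 0.11178 + 0.054366 + 0.06216 = 0.228306 m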